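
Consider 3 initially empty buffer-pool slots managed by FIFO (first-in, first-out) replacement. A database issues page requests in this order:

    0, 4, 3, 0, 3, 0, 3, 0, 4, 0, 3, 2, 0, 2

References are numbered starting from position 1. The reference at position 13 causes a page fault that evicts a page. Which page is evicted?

4

pos 1: 0: miss, frames {0}
pos 2: 4: miss, frames {0,4}
pos 3: 3: miss, frames {0,4,3}
pos 4: 0: hit
pos 5: 3: hit
pos 6: 0: hit
pos 7: 3: hit
pos 8: 0: hit
pos 9: 4: hit
pos 10: 0: hit
pos 11: 3: hit
pos 12: 2: miss, evict 0, frames {4,3,2}
pos 13: 0: miss, evict 4, frames {3,2,0}
At position 13, page 4 is evicted.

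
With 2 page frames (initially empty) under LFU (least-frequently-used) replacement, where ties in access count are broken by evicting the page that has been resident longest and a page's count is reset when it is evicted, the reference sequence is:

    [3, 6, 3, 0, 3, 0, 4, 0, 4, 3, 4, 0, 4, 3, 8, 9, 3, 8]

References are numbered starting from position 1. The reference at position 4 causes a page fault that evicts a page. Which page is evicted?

pos 1: 3 → miss, frames {3}
pos 2: 6 → miss, frames {3,6}
pos 3: 3 → hit
pos 4: 0 → miss, evict 6, frames {3,0}
At position 4, page 6 is evicted.

6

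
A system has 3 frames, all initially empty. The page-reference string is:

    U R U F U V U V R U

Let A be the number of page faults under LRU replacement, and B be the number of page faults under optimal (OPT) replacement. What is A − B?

Under LRU: F F . F . F . . F . → 5 faults.
Under OPT: F F . F . F . . . . → 4 faults.
A − B = 5 − 4 = 1.

1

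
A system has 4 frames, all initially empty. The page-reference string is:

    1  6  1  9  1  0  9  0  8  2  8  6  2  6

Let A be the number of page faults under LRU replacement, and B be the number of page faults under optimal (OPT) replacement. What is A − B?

Under LRU: F F . F . F . . F F . F . . → 7 faults.
Under OPT: F F . F . F . . F F . . . . → 6 faults.
A − B = 7 − 6 = 1.

1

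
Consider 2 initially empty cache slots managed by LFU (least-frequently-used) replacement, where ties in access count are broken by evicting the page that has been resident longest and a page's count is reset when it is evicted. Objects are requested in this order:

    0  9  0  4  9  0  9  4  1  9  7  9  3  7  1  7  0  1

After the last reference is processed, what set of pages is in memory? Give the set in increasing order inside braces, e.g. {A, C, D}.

{0, 1}

0: miss, frames [0]
9: miss, frames [0, 9]
0: hit
4: miss, evict 9, frames [0, 4]
9: miss, evict 4, frames [0, 9]
0: hit
9: hit
4: miss, evict 9, frames [0, 4]
1: miss, evict 4, frames [0, 1]
9: miss, evict 1, frames [0, 9]
7: miss, evict 9, frames [0, 7]
9: miss, evict 7, frames [0, 9]
3: miss, evict 9, frames [0, 3]
7: miss, evict 3, frames [0, 7]
1: miss, evict 7, frames [0, 1]
7: miss, evict 1, frames [0, 7]
0: hit
1: miss, evict 7, frames [0, 1]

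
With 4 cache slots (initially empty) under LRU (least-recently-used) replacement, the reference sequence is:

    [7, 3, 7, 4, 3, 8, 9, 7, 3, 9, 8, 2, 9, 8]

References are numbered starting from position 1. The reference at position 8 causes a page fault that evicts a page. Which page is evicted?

4

pos 1: 7 → miss, frames {7}
pos 2: 3 → miss, frames {7,3}
pos 3: 7 → hit
pos 4: 4 → miss, frames {3,7,4}
pos 5: 3 → hit
pos 6: 8 → miss, frames {7,4,3,8}
pos 7: 9 → miss, evict 7, frames {4,3,8,9}
pos 8: 7 → miss, evict 4, frames {3,8,9,7}
At position 8, page 4 is evicted.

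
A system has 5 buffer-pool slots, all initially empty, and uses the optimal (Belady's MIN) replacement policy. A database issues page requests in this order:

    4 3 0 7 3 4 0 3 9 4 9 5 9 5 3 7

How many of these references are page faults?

4 → miss, frames [4]
3 → miss, frames [4, 3]
0 → miss, frames [4, 3, 0]
7 → miss, frames [4, 3, 0, 7]
3 → hit
4 → hit
0 → hit
3 → hit
9 → miss, frames [4, 3, 0, 7, 9]
4 → hit
9 → hit
5 → miss, evict 0, frames [4, 3, 7, 9, 5]
9 → hit
5 → hit
3 → hit
7 → hit
Page faults: 6.

6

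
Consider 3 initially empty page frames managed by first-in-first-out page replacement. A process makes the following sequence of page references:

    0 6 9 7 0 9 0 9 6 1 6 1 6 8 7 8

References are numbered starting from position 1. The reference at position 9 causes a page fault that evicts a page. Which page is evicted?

9

pos 1: 0 → miss, frames (0)
pos 2: 6 → miss, frames (0 6)
pos 3: 9 → miss, frames (0 6 9)
pos 4: 7 → miss, evict 0, frames (6 9 7)
pos 5: 0 → miss, evict 6, frames (9 7 0)
pos 6: 9 → hit
pos 7: 0 → hit
pos 8: 9 → hit
pos 9: 6 → miss, evict 9, frames (7 0 6)
At position 9, page 9 is evicted.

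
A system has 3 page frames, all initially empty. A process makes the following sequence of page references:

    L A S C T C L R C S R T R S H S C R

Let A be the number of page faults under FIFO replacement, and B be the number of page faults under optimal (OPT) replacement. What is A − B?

Under FIFO: F F F F F . F F F F . F F . F F F F → 15 faults.
Under OPT: F F F F F . . F . F . . . . F . F . → 9 faults.
A − B = 15 − 9 = 6.

6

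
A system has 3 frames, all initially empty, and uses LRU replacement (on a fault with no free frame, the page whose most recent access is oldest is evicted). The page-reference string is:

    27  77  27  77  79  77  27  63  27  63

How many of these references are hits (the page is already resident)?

27 → fault, frames {27}
77 → fault, frames {27,77}
27 → hit
77 → hit
79 → fault, frames {27,77,79}
77 → hit
27 → hit
63 → fault, evict 79, frames {77,27,63}
27 → hit
63 → hit
Hits: 6.

6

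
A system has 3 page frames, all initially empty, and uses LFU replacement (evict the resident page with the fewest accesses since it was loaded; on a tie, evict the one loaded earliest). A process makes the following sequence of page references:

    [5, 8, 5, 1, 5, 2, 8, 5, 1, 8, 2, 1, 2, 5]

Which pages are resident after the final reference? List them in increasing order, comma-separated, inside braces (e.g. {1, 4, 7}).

{2, 5, 8}

5: miss, frames {5}
8: miss, frames {5,8}
5: hit
1: miss, frames {5,8,1}
5: hit
2: miss, evict 8, frames {5,1,2}
8: miss, evict 1, frames {5,2,8}
5: hit
1: miss, evict 2, frames {5,8,1}
8: hit
2: miss, evict 1, frames {5,8,2}
1: miss, evict 2, frames {5,8,1}
2: miss, evict 1, frames {5,8,2}
5: hit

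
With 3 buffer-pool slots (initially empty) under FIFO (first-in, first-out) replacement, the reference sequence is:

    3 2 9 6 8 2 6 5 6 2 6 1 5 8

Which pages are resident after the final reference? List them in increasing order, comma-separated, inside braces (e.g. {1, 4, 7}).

3: fault, frames {3}
2: fault, frames {3,2}
9: fault, frames {3,2,9}
6: fault, evict 3, frames {2,9,6}
8: fault, evict 2, frames {9,6,8}
2: fault, evict 9, frames {6,8,2}
6: hit
5: fault, evict 6, frames {8,2,5}
6: fault, evict 8, frames {2,5,6}
2: hit
6: hit
1: fault, evict 2, frames {5,6,1}
5: hit
8: fault, evict 5, frames {6,1,8}

{1, 6, 8}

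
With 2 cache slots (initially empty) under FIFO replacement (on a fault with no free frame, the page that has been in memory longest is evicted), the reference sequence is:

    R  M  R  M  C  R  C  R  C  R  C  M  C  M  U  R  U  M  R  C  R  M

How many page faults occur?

12

R -> fault, frames (R)
M -> fault, frames (R M)
R -> hit
M -> hit
C -> fault, evict R, frames (M C)
R -> fault, evict M, frames (C R)
C -> hit
R -> hit
C -> hit
R -> hit
C -> hit
M -> fault, evict C, frames (R M)
C -> fault, evict R, frames (M C)
M -> hit
U -> fault, evict M, frames (C U)
R -> fault, evict C, frames (U R)
U -> hit
M -> fault, evict U, frames (R M)
R -> hit
C -> fault, evict R, frames (M C)
R -> fault, evict M, frames (C R)
M -> fault, evict C, frames (R M)
Page faults: 12.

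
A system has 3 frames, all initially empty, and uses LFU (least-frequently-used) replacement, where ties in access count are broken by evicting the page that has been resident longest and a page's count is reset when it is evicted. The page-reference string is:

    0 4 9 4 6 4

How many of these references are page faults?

0 -> fault, frames (0)
4 -> fault, frames (0 4)
9 -> fault, frames (0 4 9)
4 -> hit
6 -> fault, evict 0, frames (4 9 6)
4 -> hit
Page faults: 4.

4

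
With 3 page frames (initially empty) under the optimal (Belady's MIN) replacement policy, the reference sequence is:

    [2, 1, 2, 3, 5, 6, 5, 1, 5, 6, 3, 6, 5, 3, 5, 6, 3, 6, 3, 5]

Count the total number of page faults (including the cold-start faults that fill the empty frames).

6

2 -> miss, frames [2]
1 -> miss, frames [2, 1]
2 -> hit
3 -> miss, frames [2, 1, 3]
5 -> miss, evict 2, frames [1, 3, 5]
6 -> miss, evict 3, frames [1, 5, 6]
5 -> hit
1 -> hit
5 -> hit
6 -> hit
3 -> miss, evict 1, frames [5, 6, 3]
6 -> hit
5 -> hit
3 -> hit
5 -> hit
6 -> hit
3 -> hit
6 -> hit
3 -> hit
5 -> hit
Page faults: 6.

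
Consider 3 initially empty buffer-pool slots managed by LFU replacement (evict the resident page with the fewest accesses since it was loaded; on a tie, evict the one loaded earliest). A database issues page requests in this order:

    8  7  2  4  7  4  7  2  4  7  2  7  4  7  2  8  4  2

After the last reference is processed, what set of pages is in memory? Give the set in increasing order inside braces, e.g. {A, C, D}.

8 -> fault, frames {8}
7 -> fault, frames {8,7}
2 -> fault, frames {8,7,2}
4 -> fault, evict 8, frames {7,2,4}
7 -> hit
4 -> hit
7 -> hit
2 -> hit
4 -> hit
7 -> hit
2 -> hit
7 -> hit
4 -> hit
7 -> hit
2 -> hit
8 -> fault, evict 2, frames {7,4,8}
4 -> hit
2 -> fault, evict 8, frames {7,4,2}

{2, 4, 7}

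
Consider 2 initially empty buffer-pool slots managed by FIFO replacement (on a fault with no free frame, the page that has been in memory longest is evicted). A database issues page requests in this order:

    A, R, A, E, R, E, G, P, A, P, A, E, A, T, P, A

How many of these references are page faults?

10

A: miss, frames [A]
R: miss, frames [A, R]
A: hit
E: miss, evict A, frames [R, E]
R: hit
E: hit
G: miss, evict R, frames [E, G]
P: miss, evict E, frames [G, P]
A: miss, evict G, frames [P, A]
P: hit
A: hit
E: miss, evict P, frames [A, E]
A: hit
T: miss, evict A, frames [E, T]
P: miss, evict E, frames [T, P]
A: miss, evict T, frames [P, A]
Page faults: 10.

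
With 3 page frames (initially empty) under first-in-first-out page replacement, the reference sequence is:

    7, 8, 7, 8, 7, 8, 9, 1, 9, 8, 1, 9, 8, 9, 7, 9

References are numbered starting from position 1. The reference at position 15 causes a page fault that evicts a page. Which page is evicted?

pos 1: 7: fault, frames (7)
pos 2: 8: fault, frames (7 8)
pos 3: 7: hit
pos 4: 8: hit
pos 5: 7: hit
pos 6: 8: hit
pos 7: 9: fault, frames (7 8 9)
pos 8: 1: fault, evict 7, frames (8 9 1)
pos 9: 9: hit
pos 10: 8: hit
pos 11: 1: hit
pos 12: 9: hit
pos 13: 8: hit
pos 14: 9: hit
pos 15: 7: fault, evict 8, frames (9 1 7)
At position 15, page 8 is evicted.

8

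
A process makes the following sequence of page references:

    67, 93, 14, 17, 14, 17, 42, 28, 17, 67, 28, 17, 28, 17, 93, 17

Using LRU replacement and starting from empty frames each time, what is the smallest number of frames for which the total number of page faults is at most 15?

2

f=1: 16 faults
f=2: 11 faults
f=3: 8 faults
f=4: 8 faults
f=5: 8 faults
f=6: 6 faults
Smallest f with faults ≤ 15 is 2.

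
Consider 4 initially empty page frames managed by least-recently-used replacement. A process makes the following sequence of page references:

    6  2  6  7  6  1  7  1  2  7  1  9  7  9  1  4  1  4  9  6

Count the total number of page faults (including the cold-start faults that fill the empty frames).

6 → miss, frames (6)
2 → miss, frames (6 2)
6 → hit
7 → miss, frames (2 6 7)
6 → hit
1 → miss, frames (2 7 6 1)
7 → hit
1 → hit
2 → hit
7 → hit
1 → hit
9 → miss, evict 6, frames (2 7 1 9)
7 → hit
9 → hit
1 → hit
4 → miss, evict 2, frames (7 9 1 4)
1 → hit
4 → hit
9 → hit
6 → miss, evict 7, frames (1 4 9 6)
Page faults: 7.

7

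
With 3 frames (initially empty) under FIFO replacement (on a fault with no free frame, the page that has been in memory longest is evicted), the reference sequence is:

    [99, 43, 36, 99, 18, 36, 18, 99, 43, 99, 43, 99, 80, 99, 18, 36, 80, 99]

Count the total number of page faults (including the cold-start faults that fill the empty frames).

10

99 -> fault, frames [99]
43 -> fault, frames [99, 43]
36 -> fault, frames [99, 43, 36]
99 -> hit
18 -> fault, evict 99, frames [43, 36, 18]
36 -> hit
18 -> hit
99 -> fault, evict 43, frames [36, 18, 99]
43 -> fault, evict 36, frames [18, 99, 43]
99 -> hit
43 -> hit
99 -> hit
80 -> fault, evict 18, frames [99, 43, 80]
99 -> hit
18 -> fault, evict 99, frames [43, 80, 18]
36 -> fault, evict 43, frames [80, 18, 36]
80 -> hit
99 -> fault, evict 80, frames [18, 36, 99]
Page faults: 10.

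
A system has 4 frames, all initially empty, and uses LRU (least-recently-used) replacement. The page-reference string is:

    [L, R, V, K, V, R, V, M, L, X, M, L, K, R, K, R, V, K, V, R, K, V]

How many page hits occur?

12

L: miss, frames [L]
R: miss, frames [L, R]
V: miss, frames [L, R, V]
K: miss, frames [L, R, V, K]
V: hit
R: hit
V: hit
M: miss, evict L, frames [K, R, V, M]
L: miss, evict K, frames [R, V, M, L]
X: miss, evict R, frames [V, M, L, X]
M: hit
L: hit
K: miss, evict V, frames [X, M, L, K]
R: miss, evict X, frames [M, L, K, R]
K: hit
R: hit
V: miss, evict M, frames [L, K, R, V]
K: hit
V: hit
R: hit
K: hit
V: hit
Hits: 12.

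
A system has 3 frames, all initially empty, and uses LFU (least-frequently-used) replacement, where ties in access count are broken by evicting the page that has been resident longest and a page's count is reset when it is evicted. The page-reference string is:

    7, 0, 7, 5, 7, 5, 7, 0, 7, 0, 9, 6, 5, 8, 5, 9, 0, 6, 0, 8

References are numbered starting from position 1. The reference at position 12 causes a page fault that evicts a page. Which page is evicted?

9

pos 1: 7 → miss, frames (7)
pos 2: 0 → miss, frames (7 0)
pos 3: 7 → hit
pos 4: 5 → miss, frames (7 0 5)
pos 5: 7 → hit
pos 6: 5 → hit
pos 7: 7 → hit
pos 8: 0 → hit
pos 9: 7 → hit
pos 10: 0 → hit
pos 11: 9 → miss, evict 5, frames (7 0 9)
pos 12: 6 → miss, evict 9, frames (7 0 6)
At position 12, page 9 is evicted.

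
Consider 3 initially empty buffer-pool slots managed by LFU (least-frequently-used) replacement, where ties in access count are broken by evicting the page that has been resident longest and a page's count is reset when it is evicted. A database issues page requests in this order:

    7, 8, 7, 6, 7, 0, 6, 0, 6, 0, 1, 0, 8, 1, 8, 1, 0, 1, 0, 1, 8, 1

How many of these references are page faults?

7 -> miss, frames [7]
8 -> miss, frames [7, 8]
7 -> hit
6 -> miss, frames [7, 8, 6]
7 -> hit
0 -> miss, evict 8, frames [7, 6, 0]
6 -> hit
0 -> hit
6 -> hit
0 -> hit
1 -> miss, evict 7, frames [6, 0, 1]
0 -> hit
8 -> miss, evict 1, frames [6, 0, 8]
1 -> miss, evict 8, frames [6, 0, 1]
8 -> miss, evict 1, frames [6, 0, 8]
1 -> miss, evict 8, frames [6, 0, 1]
0 -> hit
1 -> hit
0 -> hit
1 -> hit
8 -> miss, evict 6, frames [0, 1, 8]
1 -> hit
Page faults: 10.

10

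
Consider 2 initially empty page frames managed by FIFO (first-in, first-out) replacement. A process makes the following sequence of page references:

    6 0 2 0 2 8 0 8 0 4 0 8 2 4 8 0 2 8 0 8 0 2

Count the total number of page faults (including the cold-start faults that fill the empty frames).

6 -> fault, frames (6)
0 -> fault, frames (6 0)
2 -> fault, evict 6, frames (0 2)
0 -> hit
2 -> hit
8 -> fault, evict 0, frames (2 8)
0 -> fault, evict 2, frames (8 0)
8 -> hit
0 -> hit
4 -> fault, evict 8, frames (0 4)
0 -> hit
8 -> fault, evict 0, frames (4 8)
2 -> fault, evict 4, frames (8 2)
4 -> fault, evict 8, frames (2 4)
8 -> fault, evict 2, frames (4 8)
0 -> fault, evict 4, frames (8 0)
2 -> fault, evict 8, frames (0 2)
8 -> fault, evict 0, frames (2 8)
0 -> fault, evict 2, frames (8 0)
8 -> hit
0 -> hit
2 -> fault, evict 8, frames (0 2)
Page faults: 15.

15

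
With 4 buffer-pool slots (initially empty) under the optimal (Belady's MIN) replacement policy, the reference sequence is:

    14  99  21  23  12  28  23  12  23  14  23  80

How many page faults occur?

7

14 -> fault, frames (14)
99 -> fault, frames (14 99)
21 -> fault, frames (14 99 21)
23 -> fault, frames (14 99 21 23)
12 -> fault, evict 21, frames (14 99 23 12)
28 -> fault, evict 99, frames (14 23 12 28)
23 -> hit
12 -> hit
23 -> hit
14 -> hit
23 -> hit
80 -> fault, evict 28, frames (14 23 12 80)
Page faults: 7.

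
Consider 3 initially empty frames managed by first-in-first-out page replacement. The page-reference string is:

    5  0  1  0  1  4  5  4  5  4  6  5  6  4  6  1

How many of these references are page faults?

5 → fault, frames (5)
0 → fault, frames (5 0)
1 → fault, frames (5 0 1)
0 → hit
1 → hit
4 → fault, evict 5, frames (0 1 4)
5 → fault, evict 0, frames (1 4 5)
4 → hit
5 → hit
4 → hit
6 → fault, evict 1, frames (4 5 6)
5 → hit
6 → hit
4 → hit
6 → hit
1 → fault, evict 4, frames (5 6 1)
Page faults: 7.

7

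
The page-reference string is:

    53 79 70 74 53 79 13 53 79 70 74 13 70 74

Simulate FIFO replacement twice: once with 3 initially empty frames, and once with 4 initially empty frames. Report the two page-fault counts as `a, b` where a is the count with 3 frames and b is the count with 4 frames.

9, 10

3 frames: F F F F F F F . . F F . . . → 9 faults.
4 frames: F F F F . . F F F F F F . . → 10 faults.
10 > 9: adding a frame increased faults — Belady's anomaly.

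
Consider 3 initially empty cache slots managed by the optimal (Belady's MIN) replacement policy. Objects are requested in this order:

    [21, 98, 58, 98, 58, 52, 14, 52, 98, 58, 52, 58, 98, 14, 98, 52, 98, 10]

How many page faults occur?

21: fault, frames [21]
98: fault, frames [21, 98]
58: fault, frames [21, 98, 58]
98: hit
58: hit
52: fault, evict 21, frames [98, 58, 52]
14: fault, evict 58, frames [98, 52, 14]
52: hit
98: hit
58: fault, evict 14, frames [98, 52, 58]
52: hit
58: hit
98: hit
14: fault, evict 58, frames [98, 52, 14]
98: hit
52: hit
98: hit
10: fault, evict 14, frames [98, 52, 10]
Page faults: 8.

8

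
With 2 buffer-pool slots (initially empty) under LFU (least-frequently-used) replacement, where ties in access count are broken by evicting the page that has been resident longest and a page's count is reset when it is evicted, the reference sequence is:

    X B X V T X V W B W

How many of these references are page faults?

X → miss, frames [X]
B → miss, frames [X, B]
X → hit
V → miss, evict B, frames [X, V]
T → miss, evict V, frames [X, T]
X → hit
V → miss, evict T, frames [X, V]
W → miss, evict V, frames [X, W]
B → miss, evict W, frames [X, B]
W → miss, evict B, frames [X, W]
Page faults: 8.

8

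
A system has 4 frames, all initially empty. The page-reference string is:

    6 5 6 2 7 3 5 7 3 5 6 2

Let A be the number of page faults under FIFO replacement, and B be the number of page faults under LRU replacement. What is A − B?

-2

Under FIFO: F F . F F F . . . . F . → 6 faults.
Under LRU: F F . F F F F . . . F F → 8 faults.
A − B = 6 − 8 = -2.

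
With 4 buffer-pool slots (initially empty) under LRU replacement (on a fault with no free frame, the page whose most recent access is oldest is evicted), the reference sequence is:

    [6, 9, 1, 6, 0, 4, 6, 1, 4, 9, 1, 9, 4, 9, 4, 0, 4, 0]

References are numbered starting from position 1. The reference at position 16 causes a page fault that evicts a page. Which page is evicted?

6

pos 1: 6 → fault, frames [6]
pos 2: 9 → fault, frames [6, 9]
pos 3: 1 → fault, frames [6, 9, 1]
pos 4: 6 → hit
pos 5: 0 → fault, frames [9, 1, 6, 0]
pos 6: 4 → fault, evict 9, frames [1, 6, 0, 4]
pos 7: 6 → hit
pos 8: 1 → hit
pos 9: 4 → hit
pos 10: 9 → fault, evict 0, frames [6, 1, 4, 9]
pos 11: 1 → hit
pos 12: 9 → hit
pos 13: 4 → hit
pos 14: 9 → hit
pos 15: 4 → hit
pos 16: 0 → fault, evict 6, frames [1, 9, 4, 0]
At position 16, page 6 is evicted.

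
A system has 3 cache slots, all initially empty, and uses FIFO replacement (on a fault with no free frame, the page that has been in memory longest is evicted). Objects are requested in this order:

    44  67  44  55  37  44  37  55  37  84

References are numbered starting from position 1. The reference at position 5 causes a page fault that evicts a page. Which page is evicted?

pos 1: 44: fault, frames [44]
pos 2: 67: fault, frames [44, 67]
pos 3: 44: hit
pos 4: 55: fault, frames [44, 67, 55]
pos 5: 37: fault, evict 44, frames [67, 55, 37]
At position 5, page 44 is evicted.

44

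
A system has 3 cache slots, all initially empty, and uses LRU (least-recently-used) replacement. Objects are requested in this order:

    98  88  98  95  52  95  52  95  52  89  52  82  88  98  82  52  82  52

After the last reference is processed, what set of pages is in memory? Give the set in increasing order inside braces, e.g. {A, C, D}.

{52, 82, 98}

98: miss, frames [98]
88: miss, frames [98, 88]
98: hit
95: miss, frames [88, 98, 95]
52: miss, evict 88, frames [98, 95, 52]
95: hit
52: hit
95: hit
52: hit
89: miss, evict 98, frames [95, 52, 89]
52: hit
82: miss, evict 95, frames [89, 52, 82]
88: miss, evict 89, frames [52, 82, 88]
98: miss, evict 52, frames [82, 88, 98]
82: hit
52: miss, evict 88, frames [98, 82, 52]
82: hit
52: hit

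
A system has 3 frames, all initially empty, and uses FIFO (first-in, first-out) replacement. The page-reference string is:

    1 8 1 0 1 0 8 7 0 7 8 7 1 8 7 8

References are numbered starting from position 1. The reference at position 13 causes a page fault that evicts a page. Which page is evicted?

8

pos 1: 1: fault, frames {1}
pos 2: 8: fault, frames {1,8}
pos 3: 1: hit
pos 4: 0: fault, frames {1,8,0}
pos 5: 1: hit
pos 6: 0: hit
pos 7: 8: hit
pos 8: 7: fault, evict 1, frames {8,0,7}
pos 9: 0: hit
pos 10: 7: hit
pos 11: 8: hit
pos 12: 7: hit
pos 13: 1: fault, evict 8, frames {0,7,1}
At position 13, page 8 is evicted.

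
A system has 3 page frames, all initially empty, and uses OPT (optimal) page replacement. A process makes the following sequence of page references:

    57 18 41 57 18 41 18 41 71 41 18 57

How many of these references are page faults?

57 → miss, frames [57]
18 → miss, frames [57, 18]
41 → miss, frames [57, 18, 41]
57 → hit
18 → hit
41 → hit
18 → hit
41 → hit
71 → miss, evict 57, frames [18, 41, 71]
41 → hit
18 → hit
57 → miss, evict 71, frames [18, 41, 57]
Page faults: 5.

5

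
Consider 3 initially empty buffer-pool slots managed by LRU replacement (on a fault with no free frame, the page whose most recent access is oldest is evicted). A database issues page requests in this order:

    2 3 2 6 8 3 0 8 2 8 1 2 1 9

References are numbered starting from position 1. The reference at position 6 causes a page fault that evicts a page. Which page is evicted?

2

pos 1: 2 -> miss, frames (2)
pos 2: 3 -> miss, frames (2 3)
pos 3: 2 -> hit
pos 4: 6 -> miss, frames (3 2 6)
pos 5: 8 -> miss, evict 3, frames (2 6 8)
pos 6: 3 -> miss, evict 2, frames (6 8 3)
At position 6, page 2 is evicted.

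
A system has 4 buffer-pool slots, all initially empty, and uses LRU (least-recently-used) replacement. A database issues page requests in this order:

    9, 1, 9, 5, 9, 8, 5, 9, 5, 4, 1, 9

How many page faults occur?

9: miss, frames {9}
1: miss, frames {9,1}
9: hit
5: miss, frames {1,9,5}
9: hit
8: miss, frames {1,5,9,8}
5: hit
9: hit
5: hit
4: miss, evict 1, frames {8,9,5,4}
1: miss, evict 8, frames {9,5,4,1}
9: hit
Page faults: 6.

6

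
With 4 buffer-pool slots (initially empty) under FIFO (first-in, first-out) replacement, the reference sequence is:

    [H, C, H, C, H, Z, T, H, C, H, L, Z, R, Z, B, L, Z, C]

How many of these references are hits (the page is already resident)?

H: miss, frames [H]
C: miss, frames [H, C]
H: hit
C: hit
H: hit
Z: miss, frames [H, C, Z]
T: miss, frames [H, C, Z, T]
H: hit
C: hit
H: hit
L: miss, evict H, frames [C, Z, T, L]
Z: hit
R: miss, evict C, frames [Z, T, L, R]
Z: hit
B: miss, evict Z, frames [T, L, R, B]
L: hit
Z: miss, evict T, frames [L, R, B, Z]
C: miss, evict L, frames [R, B, Z, C]
Hits: 9.

9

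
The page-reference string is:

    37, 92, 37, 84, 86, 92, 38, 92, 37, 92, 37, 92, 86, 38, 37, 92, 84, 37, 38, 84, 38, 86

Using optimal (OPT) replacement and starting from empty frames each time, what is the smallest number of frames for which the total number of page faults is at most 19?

2

f=1: 22 faults
f=2: 12 faults
f=3: 9 faults
f=4: 6 faults
f=5: 5 faults
Smallest f with faults ≤ 19 is 2.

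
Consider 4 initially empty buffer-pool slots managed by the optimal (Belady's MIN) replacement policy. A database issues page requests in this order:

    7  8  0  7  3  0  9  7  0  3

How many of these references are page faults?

5

7 → fault, frames {7}
8 → fault, frames {7,8}
0 → fault, frames {7,8,0}
7 → hit
3 → fault, frames {7,8,0,3}
0 → hit
9 → fault, evict 8, frames {7,0,3,9}
7 → hit
0 → hit
3 → hit
Page faults: 5.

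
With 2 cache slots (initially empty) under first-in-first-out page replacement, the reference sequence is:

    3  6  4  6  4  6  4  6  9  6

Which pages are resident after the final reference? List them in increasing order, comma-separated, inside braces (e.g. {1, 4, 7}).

3: miss, frames {3}
6: miss, frames {3,6}
4: miss, evict 3, frames {6,4}
6: hit
4: hit
6: hit
4: hit
6: hit
9: miss, evict 6, frames {4,9}
6: miss, evict 4, frames {9,6}

{6, 9}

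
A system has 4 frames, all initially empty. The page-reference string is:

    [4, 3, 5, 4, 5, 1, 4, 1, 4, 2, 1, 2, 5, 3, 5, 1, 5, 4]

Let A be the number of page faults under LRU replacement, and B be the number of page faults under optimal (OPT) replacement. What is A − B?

Under LRU: F F F . . F . . . F . . . F . . . F → 7 faults.
Under OPT: F F F . . F . . . F . . . . . . . F → 6 faults.
A − B = 7 − 6 = 1.

1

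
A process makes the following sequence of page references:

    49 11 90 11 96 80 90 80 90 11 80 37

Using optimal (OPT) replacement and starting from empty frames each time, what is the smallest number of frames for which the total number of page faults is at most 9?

2

f=1: 12 faults
f=2: 7 faults
f=3: 6 faults
f=4: 6 faults
f=5: 6 faults
f=6: 6 faults
Smallest f with faults ≤ 9 is 2.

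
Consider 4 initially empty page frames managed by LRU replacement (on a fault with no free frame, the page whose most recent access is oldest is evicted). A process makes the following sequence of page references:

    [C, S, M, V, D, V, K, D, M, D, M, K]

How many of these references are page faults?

6

C → miss, frames [C]
S → miss, frames [C, S]
M → miss, frames [C, S, M]
V → miss, frames [C, S, M, V]
D → miss, evict C, frames [S, M, V, D]
V → hit
K → miss, evict S, frames [M, D, V, K]
D → hit
M → hit
D → hit
M → hit
K → hit
Page faults: 6.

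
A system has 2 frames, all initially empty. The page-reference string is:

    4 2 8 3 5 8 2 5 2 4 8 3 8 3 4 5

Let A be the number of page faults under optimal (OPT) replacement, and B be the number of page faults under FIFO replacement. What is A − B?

-2

Under OPT: F F F F F . F . . F F F . . F F → 11 faults.
Under FIFO: F F F F F F F F . F F F . . F F → 13 faults.
A − B = 11 − 13 = -2.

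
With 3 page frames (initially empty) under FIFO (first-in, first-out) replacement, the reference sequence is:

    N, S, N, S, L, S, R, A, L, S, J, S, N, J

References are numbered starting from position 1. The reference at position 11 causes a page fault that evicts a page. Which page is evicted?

R

pos 1: N → miss, frames (N)
pos 2: S → miss, frames (N S)
pos 3: N → hit
pos 4: S → hit
pos 5: L → miss, frames (N S L)
pos 6: S → hit
pos 7: R → miss, evict N, frames (S L R)
pos 8: A → miss, evict S, frames (L R A)
pos 9: L → hit
pos 10: S → miss, evict L, frames (R A S)
pos 11: J → miss, evict R, frames (A S J)
At position 11, page R is evicted.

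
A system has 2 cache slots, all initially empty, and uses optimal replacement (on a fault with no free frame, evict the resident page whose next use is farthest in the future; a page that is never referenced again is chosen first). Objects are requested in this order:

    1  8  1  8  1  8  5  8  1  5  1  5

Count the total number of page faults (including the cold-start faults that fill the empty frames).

1: miss, frames {1}
8: miss, frames {1,8}
1: hit
8: hit
1: hit
8: hit
5: miss, evict 1, frames {8,5}
8: hit
1: miss, evict 8, frames {5,1}
5: hit
1: hit
5: hit
Page faults: 4.

4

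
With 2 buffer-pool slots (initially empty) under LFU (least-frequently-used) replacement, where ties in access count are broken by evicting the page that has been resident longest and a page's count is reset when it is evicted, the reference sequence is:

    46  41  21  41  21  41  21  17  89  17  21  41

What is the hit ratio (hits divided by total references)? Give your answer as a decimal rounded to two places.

46 → fault, frames [46]
41 → fault, frames [46, 41]
21 → fault, evict 46, frames [41, 21]
41 → hit
21 → hit
41 → hit
21 → hit
17 → fault, evict 41, frames [21, 17]
89 → fault, evict 17, frames [21, 89]
17 → fault, evict 89, frames [21, 17]
21 → hit
41 → fault, evict 17, frames [21, 41]
Hits: 5 of 12 references → 5/12 = 0.4167.

0.42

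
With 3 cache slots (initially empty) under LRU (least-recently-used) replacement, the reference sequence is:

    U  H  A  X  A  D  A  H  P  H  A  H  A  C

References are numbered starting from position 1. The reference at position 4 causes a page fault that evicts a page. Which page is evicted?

U

pos 1: U → fault, frames (U)
pos 2: H → fault, frames (U H)
pos 3: A → fault, frames (U H A)
pos 4: X → fault, evict U, frames (H A X)
At position 4, page U is evicted.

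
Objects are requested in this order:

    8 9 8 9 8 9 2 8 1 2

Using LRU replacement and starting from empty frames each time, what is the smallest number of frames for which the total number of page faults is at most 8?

f=1: 10 faults
f=2: 6 faults
f=3: 4 faults
f=4: 4 faults
Smallest f with faults ≤ 8 is 2.

2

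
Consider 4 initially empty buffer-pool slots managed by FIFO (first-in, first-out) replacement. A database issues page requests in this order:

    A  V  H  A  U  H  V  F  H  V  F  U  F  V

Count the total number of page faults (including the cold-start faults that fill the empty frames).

A -> fault, frames (A)
V -> fault, frames (A V)
H -> fault, frames (A V H)
A -> hit
U -> fault, frames (A V H U)
H -> hit
V -> hit
F -> fault, evict A, frames (V H U F)
H -> hit
V -> hit
F -> hit
U -> hit
F -> hit
V -> hit
Page faults: 5.

5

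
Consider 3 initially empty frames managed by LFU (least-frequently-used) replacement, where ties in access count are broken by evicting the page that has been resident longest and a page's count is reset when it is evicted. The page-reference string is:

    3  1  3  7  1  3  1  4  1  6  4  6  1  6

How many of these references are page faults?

7

3 -> miss, frames [3]
1 -> miss, frames [3, 1]
3 -> hit
7 -> miss, frames [3, 1, 7]
1 -> hit
3 -> hit
1 -> hit
4 -> miss, evict 7, frames [3, 1, 4]
1 -> hit
6 -> miss, evict 4, frames [3, 1, 6]
4 -> miss, evict 6, frames [3, 1, 4]
6 -> miss, evict 4, frames [3, 1, 6]
1 -> hit
6 -> hit
Page faults: 7.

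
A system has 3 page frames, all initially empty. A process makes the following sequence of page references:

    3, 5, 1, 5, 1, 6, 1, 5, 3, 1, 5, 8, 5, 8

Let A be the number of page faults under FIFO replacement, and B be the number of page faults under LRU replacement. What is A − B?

1

Under FIFO: F F F . . F . . F . F F . . → 7 faults.
Under LRU: F F F . . F . . F . . F . . → 6 faults.
A − B = 7 − 6 = 1.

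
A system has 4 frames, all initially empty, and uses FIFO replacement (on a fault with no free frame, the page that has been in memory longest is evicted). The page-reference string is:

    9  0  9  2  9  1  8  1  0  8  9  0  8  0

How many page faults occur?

7

9 -> miss, frames (9)
0 -> miss, frames (9 0)
9 -> hit
2 -> miss, frames (9 0 2)
9 -> hit
1 -> miss, frames (9 0 2 1)
8 -> miss, evict 9, frames (0 2 1 8)
1 -> hit
0 -> hit
8 -> hit
9 -> miss, evict 0, frames (2 1 8 9)
0 -> miss, evict 2, frames (1 8 9 0)
8 -> hit
0 -> hit
Page faults: 7.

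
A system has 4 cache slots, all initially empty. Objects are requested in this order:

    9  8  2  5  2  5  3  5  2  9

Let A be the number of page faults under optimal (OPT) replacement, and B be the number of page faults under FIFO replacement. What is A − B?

-1

Under OPT: F F F F . . F . . . → 5 faults.
Under FIFO: F F F F . . F . . F → 6 faults.
A − B = 5 − 6 = -1.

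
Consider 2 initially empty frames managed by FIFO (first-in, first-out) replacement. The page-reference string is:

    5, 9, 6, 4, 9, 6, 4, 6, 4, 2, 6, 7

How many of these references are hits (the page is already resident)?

2

5 → miss, frames [5]
9 → miss, frames [5, 9]
6 → miss, evict 5, frames [9, 6]
4 → miss, evict 9, frames [6, 4]
9 → miss, evict 6, frames [4, 9]
6 → miss, evict 4, frames [9, 6]
4 → miss, evict 9, frames [6, 4]
6 → hit
4 → hit
2 → miss, evict 6, frames [4, 2]
6 → miss, evict 4, frames [2, 6]
7 → miss, evict 2, frames [6, 7]
Hits: 2.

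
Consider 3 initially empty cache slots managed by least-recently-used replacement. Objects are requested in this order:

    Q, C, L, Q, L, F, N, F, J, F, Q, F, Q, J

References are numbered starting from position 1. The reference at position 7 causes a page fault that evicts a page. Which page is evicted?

pos 1: Q → fault, frames {Q}
pos 2: C → fault, frames {Q,C}
pos 3: L → fault, frames {Q,C,L}
pos 4: Q → hit
pos 5: L → hit
pos 6: F → fault, evict C, frames {Q,L,F}
pos 7: N → fault, evict Q, frames {L,F,N}
At position 7, page Q is evicted.

Q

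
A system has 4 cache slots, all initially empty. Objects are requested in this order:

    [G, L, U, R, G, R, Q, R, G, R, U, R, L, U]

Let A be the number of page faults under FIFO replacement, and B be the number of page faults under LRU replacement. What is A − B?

2

Under FIFO: F F F F . . F . F . . . F F → 8 faults.
Under LRU: F F F F . . F . . . . . F . → 6 faults.
A − B = 8 − 6 = 2.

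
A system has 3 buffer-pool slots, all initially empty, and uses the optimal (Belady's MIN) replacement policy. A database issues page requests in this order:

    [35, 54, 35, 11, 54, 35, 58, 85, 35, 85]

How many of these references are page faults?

35 -> miss, frames {35}
54 -> miss, frames {35,54}
35 -> hit
11 -> miss, frames {35,54,11}
54 -> hit
35 -> hit
58 -> miss, evict 11, frames {35,54,58}
85 -> miss, evict 58, frames {35,54,85}
35 -> hit
85 -> hit
Page faults: 5.

5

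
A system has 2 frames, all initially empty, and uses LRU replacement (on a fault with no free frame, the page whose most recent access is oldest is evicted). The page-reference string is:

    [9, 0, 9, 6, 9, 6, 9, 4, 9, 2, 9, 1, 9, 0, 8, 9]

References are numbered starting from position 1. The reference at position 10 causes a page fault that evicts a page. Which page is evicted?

pos 1: 9 → miss, frames {9}
pos 2: 0 → miss, frames {9,0}
pos 3: 9 → hit
pos 4: 6 → miss, evict 0, frames {9,6}
pos 5: 9 → hit
pos 6: 6 → hit
pos 7: 9 → hit
pos 8: 4 → miss, evict 6, frames {9,4}
pos 9: 9 → hit
pos 10: 2 → miss, evict 4, frames {9,2}
At position 10, page 4 is evicted.

4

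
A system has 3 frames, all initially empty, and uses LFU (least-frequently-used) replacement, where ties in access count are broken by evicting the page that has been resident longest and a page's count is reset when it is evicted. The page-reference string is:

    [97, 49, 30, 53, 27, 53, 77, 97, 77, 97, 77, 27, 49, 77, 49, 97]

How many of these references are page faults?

9

97: miss, frames (97)
49: miss, frames (97 49)
30: miss, frames (97 49 30)
53: miss, evict 97, frames (49 30 53)
27: miss, evict 49, frames (30 53 27)
53: hit
77: miss, evict 30, frames (53 27 77)
97: miss, evict 27, frames (53 77 97)
77: hit
97: hit
77: hit
27: miss, evict 53, frames (77 97 27)
49: miss, evict 27, frames (77 97 49)
77: hit
49: hit
97: hit
Page faults: 9.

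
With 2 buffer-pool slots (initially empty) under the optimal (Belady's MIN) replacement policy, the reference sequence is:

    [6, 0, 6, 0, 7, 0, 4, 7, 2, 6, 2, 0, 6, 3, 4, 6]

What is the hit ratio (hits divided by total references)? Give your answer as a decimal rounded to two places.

0.44

6 → miss, frames {6}
0 → miss, frames {6,0}
6 → hit
0 → hit
7 → miss, evict 6, frames {0,7}
0 → hit
4 → miss, evict 0, frames {7,4}
7 → hit
2 → miss, evict 7, frames {4,2}
6 → miss, evict 4, frames {2,6}
2 → hit
0 → miss, evict 2, frames {6,0}
6 → hit
3 → miss, evict 0, frames {6,3}
4 → miss, evict 3, frames {6,4}
6 → hit
Hits: 7 of 16 references → 7/16 = 0.4375.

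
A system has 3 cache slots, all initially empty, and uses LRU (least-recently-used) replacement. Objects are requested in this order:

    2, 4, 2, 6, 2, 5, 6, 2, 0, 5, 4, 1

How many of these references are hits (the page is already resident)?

2 → fault, frames [2]
4 → fault, frames [2, 4]
2 → hit
6 → fault, frames [4, 2, 6]
2 → hit
5 → fault, evict 4, frames [6, 2, 5]
6 → hit
2 → hit
0 → fault, evict 5, frames [6, 2, 0]
5 → fault, evict 6, frames [2, 0, 5]
4 → fault, evict 2, frames [0, 5, 4]
1 → fault, evict 0, frames [5, 4, 1]
Hits: 4.

4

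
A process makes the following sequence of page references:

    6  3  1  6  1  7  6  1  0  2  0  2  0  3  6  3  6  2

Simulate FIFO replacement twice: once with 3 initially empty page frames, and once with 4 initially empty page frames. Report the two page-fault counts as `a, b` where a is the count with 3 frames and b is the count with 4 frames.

9, 8

3 frames: F F F . . F F . F F . . . F F . . . → 9 faults.
4 frames: F F F . . F . . F F . . . F F . . . → 8 faults.
8 < 9: adding a frame reduced faults, as is typical.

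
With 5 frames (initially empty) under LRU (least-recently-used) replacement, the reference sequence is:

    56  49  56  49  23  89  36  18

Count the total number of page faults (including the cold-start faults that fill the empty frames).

56: fault, frames [56]
49: fault, frames [56, 49]
56: hit
49: hit
23: fault, frames [56, 49, 23]
89: fault, frames [56, 49, 23, 89]
36: fault, frames [56, 49, 23, 89, 36]
18: fault, evict 56, frames [49, 23, 89, 36, 18]
Page faults: 6.

6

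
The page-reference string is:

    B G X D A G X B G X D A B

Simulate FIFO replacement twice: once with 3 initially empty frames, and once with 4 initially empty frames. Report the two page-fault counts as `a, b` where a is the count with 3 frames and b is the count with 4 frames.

3 frames: F F F F F F F F . . F F . → 10 faults.
4 frames: F F F F F . . F F F F F F → 11 faults.
11 > 10: adding a frame increased faults — Belady's anomaly.

10, 11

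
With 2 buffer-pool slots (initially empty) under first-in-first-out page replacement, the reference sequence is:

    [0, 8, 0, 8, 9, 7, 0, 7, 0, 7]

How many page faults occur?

0 → miss, frames [0]
8 → miss, frames [0, 8]
0 → hit
8 → hit
9 → miss, evict 0, frames [8, 9]
7 → miss, evict 8, frames [9, 7]
0 → miss, evict 9, frames [7, 0]
7 → hit
0 → hit
7 → hit
Page faults: 5.

5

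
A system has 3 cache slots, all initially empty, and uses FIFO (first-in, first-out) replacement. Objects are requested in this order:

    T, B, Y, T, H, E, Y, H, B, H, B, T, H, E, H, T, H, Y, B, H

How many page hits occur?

8

T → miss, frames {T}
B → miss, frames {T,B}
Y → miss, frames {T,B,Y}
T → hit
H → miss, evict T, frames {B,Y,H}
E → miss, evict B, frames {Y,H,E}
Y → hit
H → hit
B → miss, evict Y, frames {H,E,B}
H → hit
B → hit
T → miss, evict H, frames {E,B,T}
H → miss, evict E, frames {B,T,H}
E → miss, evict B, frames {T,H,E}
H → hit
T → hit
H → hit
Y → miss, evict T, frames {H,E,Y}
B → miss, evict H, frames {E,Y,B}
H → miss, evict E, frames {Y,B,H}
Hits: 8.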